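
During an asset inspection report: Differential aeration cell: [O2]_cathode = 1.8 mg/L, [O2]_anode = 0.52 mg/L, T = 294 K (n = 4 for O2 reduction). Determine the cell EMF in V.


Apply the Nernst concentration-cell relation: E = (RT/nF)*ln(C_cathode/C_anode)
RT/nF = 8.314*294/(4*96485) = 0.00633341 V
ln(1.8/0.52) = 1.24171
E = 0.00633341 * 1.24171 = 0.00786 V

0.00786 V


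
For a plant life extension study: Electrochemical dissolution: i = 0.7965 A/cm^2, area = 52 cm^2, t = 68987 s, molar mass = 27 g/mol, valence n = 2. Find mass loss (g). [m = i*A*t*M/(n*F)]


Apply Faraday's law: m = i*A*t*M / (n*F)
Total charge passed Q = i*A*t = 0.7965*52*68987 = 2857303.566 C
m = Q*M/(n*F) = 2857303.566*27/(2*96485) = 399.789 g

399.789 g


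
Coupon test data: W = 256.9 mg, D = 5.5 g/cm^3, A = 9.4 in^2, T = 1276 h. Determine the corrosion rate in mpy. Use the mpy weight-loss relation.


Apply the mpy weight-loss relation: CR = 534 * W / (D * A * T)
Numerator: 534 * 256.9 = 137184.6
Denominator: 5.5 * 9.4 * 1276 = 65969.2
CR = 137184.6 / 65969.2 = 2.0795 mpy

2.0795 mpy


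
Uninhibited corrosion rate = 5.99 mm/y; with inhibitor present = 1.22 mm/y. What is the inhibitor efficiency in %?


Apply the inhibitor-efficiency definition: IE = (CR_blank − CR_inh)/CR_blank × 100
IE = (5.99 − 1.22) / 5.99 × 100
IE = 4.77 / 5.99 × 100 = 79.6 %

79.6 %


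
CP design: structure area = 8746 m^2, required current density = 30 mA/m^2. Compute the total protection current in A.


I = area * current density, then convert mA → A (÷1000)
I = 8746 * 30 / 1000 = 262.38 A

262.38 A


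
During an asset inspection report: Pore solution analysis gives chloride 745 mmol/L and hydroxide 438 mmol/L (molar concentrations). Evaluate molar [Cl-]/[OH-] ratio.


Threshold parameter = [Cl-] / [OH-] (molar basis; both in mmol/L, so units cancel)
Ratio = 745 / 438 = 1.7

1.7


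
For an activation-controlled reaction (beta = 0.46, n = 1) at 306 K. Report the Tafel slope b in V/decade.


Apply the Tafel slope relation: b = 2.303*R*T/(beta*n*F)
Numerator: 2.303 * 8.314 * 306 = 5859.03
Denominator: 0.46 * 1 * 96485 = 44383.1
b = 5859.03 / 44383.1 = 0.132 V/decade

0.132 V/decade


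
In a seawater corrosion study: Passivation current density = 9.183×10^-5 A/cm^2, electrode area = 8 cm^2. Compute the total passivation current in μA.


I = i_pass * A, then convert A → μA (×10^6)
I = 9.183×10^-5 * 8 * 10^6 = 734.64 μA

734.64 μA


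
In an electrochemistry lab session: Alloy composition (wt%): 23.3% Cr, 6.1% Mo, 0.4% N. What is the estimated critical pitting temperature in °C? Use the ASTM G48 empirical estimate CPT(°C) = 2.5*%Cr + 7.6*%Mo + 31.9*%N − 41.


Apply the ASTM G48 empirical CPT estimate: CPT(°C) = 2.5*%Cr + 7.6*%Mo + 31.9*%N − 41
2.5*23.3 = 58.25; 7.6*6.1 = 46.36; 31.9*0.4 = 12.76
CPT = 58.25 + 46.36 + 12.76 − 41 = 76.37 °C
Rounded to 0.1 °C: CPT ≈ 76.4 °C

76.4 °C


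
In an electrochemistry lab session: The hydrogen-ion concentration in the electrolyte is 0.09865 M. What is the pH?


pH = −log10[H+]
pH = −log10(0.09865) = 1.01

1.01


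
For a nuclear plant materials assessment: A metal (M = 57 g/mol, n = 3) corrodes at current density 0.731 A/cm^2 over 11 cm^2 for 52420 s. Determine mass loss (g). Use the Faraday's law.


Apply Faraday's law: m = i*A*t*M / (n*F)
Total charge passed Q = i*A*t = 0.731*11*52420 = 421509.22 C
m = Q*M/(n*F) = 421509.22*57/(3*96485) = 83.00435 g

83.00435 g


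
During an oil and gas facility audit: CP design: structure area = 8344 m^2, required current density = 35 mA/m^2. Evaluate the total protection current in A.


I = area * current density, then convert mA → A (÷1000)
I = 8344 * 35 / 1000 = 292.04 A

292.04 A


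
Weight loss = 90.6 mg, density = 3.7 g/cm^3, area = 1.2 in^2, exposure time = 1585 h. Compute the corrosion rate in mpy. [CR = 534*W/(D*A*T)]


Apply the mpy weight-loss relation: CR = 534 * W / (D * A * T)
Numerator: 534 * 90.6 = 48380.4
Denominator: 3.7 * 1.2 * 1585 = 7037.4
CR = 48380.4 / 7037.4 = 6.87475 mpy

6.87475 mpy


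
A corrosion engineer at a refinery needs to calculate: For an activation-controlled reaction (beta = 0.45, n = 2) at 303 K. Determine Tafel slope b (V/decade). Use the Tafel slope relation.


Apply the Tafel slope relation: b = 2.303*R*T/(beta*n*F)
Numerator: 2.303 * 8.314 * 303 = 5801.58
Denominator: 0.45 * 2 * 96485 = 86836.5
b = 5801.58 / 86836.5 = 0.067 V/decade

0.067 V/decade


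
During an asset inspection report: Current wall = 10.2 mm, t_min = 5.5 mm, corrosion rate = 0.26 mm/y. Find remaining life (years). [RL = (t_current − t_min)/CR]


Apply the remaining-life relation: RL = (t_current − t_min) / CR
RL = (10.2 − 5.5) / 0.26 = 4.7 / 0.26 = 18.1 years

18.1 years


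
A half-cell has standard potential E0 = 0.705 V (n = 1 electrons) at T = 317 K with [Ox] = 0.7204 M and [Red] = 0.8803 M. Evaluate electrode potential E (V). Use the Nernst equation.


Apply the Nernst equation: E = E0 + (RT/nF)*ln([Ox]/[Red])
Step 1: RT/nF = 8.314*317/(1*96485) = 0.02731552 V
Step 2: [Ox]/[Red] = 0.7204/0.8803 = 0.818357
Step 3: ln(0.818357) = -0.200457
Step 4: correction = 0.02731552 * -0.200457 = -0.0055 V
E = 0.705 + -0.0055 = 0.6995 V

0.6995 V


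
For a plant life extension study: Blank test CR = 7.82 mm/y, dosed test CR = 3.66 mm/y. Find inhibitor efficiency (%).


Apply the inhibitor-efficiency definition: IE = (CR_blank − CR_inh)/CR_blank × 100
IE = (7.82 − 3.66) / 7.82 × 100
IE = 4.16 / 7.82 × 100 = 53.2 %

53.2 %


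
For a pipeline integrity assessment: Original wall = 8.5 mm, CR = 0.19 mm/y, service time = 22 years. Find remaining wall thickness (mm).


Remaining wall = original − CR × time
t = 8.5 − 0.19*22 = 8.5 − 4.18 = 4.32 mm

4.32 mm


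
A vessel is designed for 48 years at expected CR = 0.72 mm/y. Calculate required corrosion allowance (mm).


Corrosion allowance = CR × design life
CA = 0.72 * 48 = 34.56 mm

34.56 mm


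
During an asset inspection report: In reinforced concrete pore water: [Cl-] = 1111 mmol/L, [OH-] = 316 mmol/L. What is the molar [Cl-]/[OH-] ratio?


Threshold parameter = [Cl-] / [OH-] (molar basis; both in mmol/L, so units cancel)
Ratio = 1111 / 316 = 3.52

3.52


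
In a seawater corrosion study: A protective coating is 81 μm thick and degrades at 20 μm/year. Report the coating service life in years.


Service life = thickness / degradation rate
Life = 81 / 20 = 4.1 years

4.1 years


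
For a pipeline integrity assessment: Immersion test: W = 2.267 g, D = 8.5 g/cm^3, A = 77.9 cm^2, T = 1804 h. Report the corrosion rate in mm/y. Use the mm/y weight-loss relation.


Apply the mm/y weight-loss relation: CR = 87600 * W / (D * A * T)
Numerator: 87600 * 2.267 = 198589.2
Denominator: 8.5 * 77.9 * 1804 = 1194518.6
CR = 198589.2 / 1194518.6 = 0.16625 mm/y

0.16625 mm/y


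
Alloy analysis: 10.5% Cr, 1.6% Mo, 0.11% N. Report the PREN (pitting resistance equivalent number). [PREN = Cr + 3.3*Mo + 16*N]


Apply the PREN formula: PREN = Cr + 3.3*Mo + 16*N
PREN = 10.5 + 3.3*1.6 + 16*0.11
PREN = 10.5 + 5.28 + 1.76 = 17.54

17.54


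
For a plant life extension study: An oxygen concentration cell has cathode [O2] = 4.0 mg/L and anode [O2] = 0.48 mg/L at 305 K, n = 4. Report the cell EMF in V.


Apply the Nernst concentration-cell relation: E = (RT/nF)*ln(C_cathode/C_anode)
RT/nF = 8.314*305/(4*96485) = 0.00657037 V
ln(4.0/0.48) = 2.12026
E = 0.00657037 * 2.12026 = 0.01393 V

0.01393 V


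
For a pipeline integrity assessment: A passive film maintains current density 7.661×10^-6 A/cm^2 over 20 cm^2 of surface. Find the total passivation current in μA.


I = i_pass * A, then convert A → μA (×10^6)
I = 7.661×10^-6 * 20 * 10^6 = 153.22 μA

153.22 μA


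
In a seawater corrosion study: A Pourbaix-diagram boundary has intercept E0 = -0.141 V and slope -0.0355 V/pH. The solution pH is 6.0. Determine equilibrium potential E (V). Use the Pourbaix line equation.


Apply the Pourbaix line equation: E = E0 + slope*pH
E = -0.141 + (-0.0355)*6.0 = -0.141 + (-0.213) = -0.354 V
Rounded to 3 decimal places: E = -0.354 V

-0.354 V


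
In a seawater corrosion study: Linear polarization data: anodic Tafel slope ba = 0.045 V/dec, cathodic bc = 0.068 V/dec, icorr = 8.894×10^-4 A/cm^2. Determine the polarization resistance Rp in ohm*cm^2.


Apply the Stern-Geary equation: Rp = ba*bc / (2.303*icorr*(ba+bc))
ba*bc = 0.045*0.068 = 0.00306
ba+bc = 0.113; 2.303*icorr*(ba+bc) = 2.303*8.894×10^-4*0.113 = 2.3145657×10^-4
Rp = 0.00306 / 2.3145657×10^-4 = 13.22 ohm*cm^2

13.22 ohm*cm^2


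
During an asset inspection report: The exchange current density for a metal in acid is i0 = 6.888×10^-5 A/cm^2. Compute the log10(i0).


i0 = 6.888×10^-5 A/cm^2
log10(i0) = -4.162

-4.162


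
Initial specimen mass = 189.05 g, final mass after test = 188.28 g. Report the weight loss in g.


Weight loss = initial − final
WL = 189.05 − 188.28 = 0.77 g

0.77 g


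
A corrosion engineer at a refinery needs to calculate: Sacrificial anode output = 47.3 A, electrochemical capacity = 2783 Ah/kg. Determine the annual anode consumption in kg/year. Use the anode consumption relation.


Annual consumption = current * hours per year / capacity
Rate = 47.3 * 8760 / 2783 = 148.9 kg/year

148.9 kg/year


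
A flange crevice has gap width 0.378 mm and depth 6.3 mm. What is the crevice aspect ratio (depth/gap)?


Aspect ratio = depth / gap
Ratio = 6.3 / 0.378 = 16.7

16.7


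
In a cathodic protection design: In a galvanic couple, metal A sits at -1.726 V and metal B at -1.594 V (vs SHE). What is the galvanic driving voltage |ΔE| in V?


Driving voltage is the absolute potential difference.
|ΔE| = |-1.726 − (-1.594)| = 0.132 V

0.132 V


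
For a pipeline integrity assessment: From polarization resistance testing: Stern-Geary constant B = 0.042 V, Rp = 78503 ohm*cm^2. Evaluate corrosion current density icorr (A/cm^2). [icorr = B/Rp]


Apply the Stern-Geary relation: icorr = B / Rp
icorr = 0.042 / 78503 = 5.35×10^-7 A/cm^2

5.35×10^-7 A/cm^2


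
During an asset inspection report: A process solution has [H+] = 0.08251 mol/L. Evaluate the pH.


pH = −log10[H+]
pH = −log10(0.08251) = 1.08

1.08


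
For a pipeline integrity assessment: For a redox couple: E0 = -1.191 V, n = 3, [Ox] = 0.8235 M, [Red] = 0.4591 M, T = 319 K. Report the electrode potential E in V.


Apply the Nernst equation: E = E0 + (RT/nF)*ln([Ox]/[Red])
Step 1: RT/nF = 8.314*319/(3*96485) = 0.00916262 V
Step 2: [Ox]/[Red] = 0.8235/0.4591 = 1.793727
Step 3: ln(1.793727) = 0.584296
Step 4: correction = 0.00916262 * 0.584296 = 0.0054 V
E = -1.191 + 0.0054 = -1.1856 V

-1.1856 V


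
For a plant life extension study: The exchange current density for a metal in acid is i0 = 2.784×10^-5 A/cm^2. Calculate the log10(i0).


i0 = 2.784×10^-5 A/cm^2
log10(i0) = -4.555

-4.555


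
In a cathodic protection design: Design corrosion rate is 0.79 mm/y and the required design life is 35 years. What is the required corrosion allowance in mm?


Corrosion allowance = CR × design life
CA = 0.79 * 35 = 27.65 mm

27.65 mm


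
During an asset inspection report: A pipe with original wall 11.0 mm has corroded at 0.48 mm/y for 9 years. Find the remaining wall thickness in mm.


Remaining wall = original − CR × time
t = 11.0 − 0.48*9 = 11.0 − 4.32 = 6.68 mm

6.68 mm


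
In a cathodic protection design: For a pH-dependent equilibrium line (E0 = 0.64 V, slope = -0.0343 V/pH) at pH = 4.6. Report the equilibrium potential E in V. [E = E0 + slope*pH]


Apply the Pourbaix line equation: E = E0 + slope*pH
E = 0.64 + (-0.0343)*4.6 = 0.64 + (-0.15778) = 0.48222 V
Rounded to 4 decimal places: E = 0.4822 V

0.4822 V


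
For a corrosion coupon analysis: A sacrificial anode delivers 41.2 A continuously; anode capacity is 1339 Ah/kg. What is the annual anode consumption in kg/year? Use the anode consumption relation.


Annual consumption = current * hours per year / capacity
Rate = 41.2 * 8760 / 1339 = 269.5 kg/year

269.5 kg/year


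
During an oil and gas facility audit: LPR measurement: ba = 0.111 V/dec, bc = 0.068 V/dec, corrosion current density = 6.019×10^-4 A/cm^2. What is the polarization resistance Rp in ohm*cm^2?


Apply the Stern-Geary equation: Rp = ba*bc / (2.303*icorr*(ba+bc))
ba*bc = 0.111*0.068 = 0.007548
ba+bc = 0.179; 2.303*icorr*(ba+bc) = 2.303*6.019×10^-4*0.179 = 2.4812545×10^-4
Rp = 0.007548 / 2.4812545×10^-4 = 30.42 ohm*cm^2

30.42 ohm*cm^2


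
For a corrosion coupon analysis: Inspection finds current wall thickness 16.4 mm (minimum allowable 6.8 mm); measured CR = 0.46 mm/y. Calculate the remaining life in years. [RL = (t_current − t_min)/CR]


Apply the remaining-life relation: RL = (t_current − t_min) / CR
RL = (16.4 − 6.8) / 0.46 = 9.6 / 0.46 = 20.9 years

20.9 years


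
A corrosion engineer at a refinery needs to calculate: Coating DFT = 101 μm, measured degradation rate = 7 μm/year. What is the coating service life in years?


Service life = thickness / degradation rate
Life = 101 / 7 = 14.4 years

14.4 years


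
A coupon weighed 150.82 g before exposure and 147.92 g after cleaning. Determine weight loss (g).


Weight loss = initial − final
WL = 150.82 − 147.92 = 2.9 g

2.9 g


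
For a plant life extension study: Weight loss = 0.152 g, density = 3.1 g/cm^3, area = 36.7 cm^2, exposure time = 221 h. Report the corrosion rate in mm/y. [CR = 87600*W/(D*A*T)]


Apply the mm/y weight-loss relation: CR = 87600 * W / (D * A * T)
Numerator: 87600 * 0.152 = 13315.2
Denominator: 3.1 * 36.7 * 221 = 25143.17
CR = 13315.2 / 25143.17 = 0.529575 mm/y

0.529575 mm/y


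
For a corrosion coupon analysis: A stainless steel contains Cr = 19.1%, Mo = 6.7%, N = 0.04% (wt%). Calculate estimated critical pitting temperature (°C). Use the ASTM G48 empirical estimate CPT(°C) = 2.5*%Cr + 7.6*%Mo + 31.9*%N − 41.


Apply the ASTM G48 empirical CPT estimate: CPT(°C) = 2.5*%Cr + 7.6*%Mo + 31.9*%N − 41
2.5*19.1 = 47.75; 7.6*6.7 = 50.92; 31.9*0.04 = 1.276
CPT = 47.75 + 50.92 + 1.276 − 41 = 58.946 °C
Rounded to 0.1 °C: CPT ≈ 58.9 °C

58.9 °C


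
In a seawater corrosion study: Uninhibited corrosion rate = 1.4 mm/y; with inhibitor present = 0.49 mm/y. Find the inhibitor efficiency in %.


Apply the inhibitor-efficiency definition: IE = (CR_blank − CR_inh)/CR_blank × 100
IE = (1.4 − 0.49) / 1.4 × 100
IE = 0.91 / 1.4 × 100 = 65.0 %

65.0 %


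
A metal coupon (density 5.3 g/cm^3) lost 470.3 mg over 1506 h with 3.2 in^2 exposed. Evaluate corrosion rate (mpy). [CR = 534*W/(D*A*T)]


Apply the mpy weight-loss relation: CR = 534 * W / (D * A * T)
Numerator: 534 * 470.3 = 251140.2
Denominator: 5.3 * 3.2 * 1506 = 25541.76
CR = 251140.2 / 25541.76 = 9.83253 mpy

9.83253 mpy


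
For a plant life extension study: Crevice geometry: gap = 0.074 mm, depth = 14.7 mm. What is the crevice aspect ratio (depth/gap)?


Aspect ratio = depth / gap
Ratio = 14.7 / 0.074 = 198.6

198.6


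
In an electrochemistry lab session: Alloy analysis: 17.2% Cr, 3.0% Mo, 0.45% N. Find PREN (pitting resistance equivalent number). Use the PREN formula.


Apply the PREN formula: PREN = Cr + 3.3*Mo + 16*N
PREN = 17.2 + 3.3*3.0 + 16*0.45
PREN = 17.2 + 9.9 + 7.2 = 34.3

34.3


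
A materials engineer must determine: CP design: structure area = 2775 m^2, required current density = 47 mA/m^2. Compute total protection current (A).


I = area * current density, then convert mA → A (÷1000)
I = 2775 * 47 / 1000 = 130.43 A

130.43 A


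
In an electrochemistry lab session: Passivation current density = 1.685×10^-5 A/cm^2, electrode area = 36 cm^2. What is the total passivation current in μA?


I = i_pass * A, then convert A → μA (×10^6)
I = 1.685×10^-5 * 36 * 10^6 = 606.6 μA

606.6 μA


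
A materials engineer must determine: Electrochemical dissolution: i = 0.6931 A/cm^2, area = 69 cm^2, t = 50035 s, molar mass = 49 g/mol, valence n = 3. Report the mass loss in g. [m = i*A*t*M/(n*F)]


Apply Faraday's law: m = i*A*t*M / (n*F)
Total charge passed Q = i*A*t = 0.6931*69*50035 = 2392868.8365 C
m = Q*M/(n*F) = 2392868.8365*49/(3*96485) = 405.074 g

405.074 g


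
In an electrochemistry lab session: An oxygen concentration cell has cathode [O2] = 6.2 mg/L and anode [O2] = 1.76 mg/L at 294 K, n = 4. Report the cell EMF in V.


Apply the Nernst concentration-cell relation: E = (RT/nF)*ln(C_cathode/C_anode)
RT/nF = 8.314*294/(4*96485) = 0.00633341 V
ln(6.2/1.76) = 1.25924
E = 0.00633341 * 1.25924 = 0.00798 V

0.00798 V


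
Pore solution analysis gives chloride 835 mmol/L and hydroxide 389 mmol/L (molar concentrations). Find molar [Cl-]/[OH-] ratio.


Threshold parameter = [Cl-] / [OH-] (molar basis; both in mmol/L, so units cancel)
Ratio = 835 / 389 = 2.15

2.15


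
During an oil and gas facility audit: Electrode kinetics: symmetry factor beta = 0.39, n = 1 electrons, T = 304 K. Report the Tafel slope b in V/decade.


Apply the Tafel slope relation: b = 2.303*R*T/(beta*n*F)
Numerator: 2.303 * 8.314 * 304 = 5820.73
Denominator: 0.39 * 1 * 96485 = 37629.15
b = 5820.73 / 37629.15 = 0.155 V/decade

0.155 V/decade


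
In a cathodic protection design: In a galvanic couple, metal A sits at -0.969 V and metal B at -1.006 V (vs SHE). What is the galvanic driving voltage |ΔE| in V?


Driving voltage is the absolute potential difference.
|ΔE| = |-0.969 − (-1.006)| = 0.037 V

0.037 V


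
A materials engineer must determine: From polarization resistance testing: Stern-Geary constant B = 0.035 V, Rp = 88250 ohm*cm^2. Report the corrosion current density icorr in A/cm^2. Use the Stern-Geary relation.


Apply the Stern-Geary relation: icorr = B / Rp
icorr = 0.035 / 88250 = 3.966×10^-7 A/cm^2

3.966×10^-7 A/cm^2


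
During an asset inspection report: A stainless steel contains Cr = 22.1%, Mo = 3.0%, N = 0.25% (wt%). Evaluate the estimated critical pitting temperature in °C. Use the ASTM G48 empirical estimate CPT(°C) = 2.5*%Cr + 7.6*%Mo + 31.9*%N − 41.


Apply the ASTM G48 empirical CPT estimate: CPT(°C) = 2.5*%Cr + 7.6*%Mo + 31.9*%N − 41
2.5*22.1 = 55.25; 7.6*3.0 = 22.8; 31.9*0.25 = 7.975
CPT = 55.25 + 22.8 + 7.975 − 41 = 45.025 °C
Rounded to 0.1 °C: CPT ≈ 45.0 °C

45.0 °C


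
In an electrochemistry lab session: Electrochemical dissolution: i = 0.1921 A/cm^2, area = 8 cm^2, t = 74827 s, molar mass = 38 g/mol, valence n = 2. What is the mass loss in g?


Apply Faraday's law: m = i*A*t*M / (n*F)
Total charge passed Q = i*A*t = 0.1921*8*74827 = 114994.1336 C
m = Q*M/(n*F) = 114994.1336*38/(2*96485) = 22.6449 g

22.6449 g


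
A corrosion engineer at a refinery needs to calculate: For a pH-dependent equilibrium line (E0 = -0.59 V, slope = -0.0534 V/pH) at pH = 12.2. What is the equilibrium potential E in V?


Apply the Pourbaix line equation: E = E0 + slope*pH
E = -0.59 + (-0.0534)*12.2 = -0.59 + (-0.65148) = -1.24148 V
Rounded to 4 decimal places: E = -1.2415 V

-1.2415 V


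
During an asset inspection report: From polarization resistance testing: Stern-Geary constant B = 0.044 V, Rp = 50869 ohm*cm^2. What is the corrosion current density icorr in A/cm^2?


Apply the Stern-Geary relation: icorr = B / Rp
icorr = 0.044 / 50869 = 8.65×10^-7 A/cm^2

8.65×10^-7 A/cm^2


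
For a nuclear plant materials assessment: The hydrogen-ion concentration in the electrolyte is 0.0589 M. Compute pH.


pH = −log10[H+]
pH = −log10(0.0589) = 1.23

1.23


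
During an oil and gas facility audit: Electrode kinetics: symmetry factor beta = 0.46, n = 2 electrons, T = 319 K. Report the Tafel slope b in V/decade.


Apply the Tafel slope relation: b = 2.303*R*T/(beta*n*F)
Numerator: 2.303 * 8.314 * 319 = 6107.94
Denominator: 0.46 * 2 * 96485 = 88766.2
b = 6107.94 / 88766.2 = 0.0688 V/decade

0.0688 V/decade


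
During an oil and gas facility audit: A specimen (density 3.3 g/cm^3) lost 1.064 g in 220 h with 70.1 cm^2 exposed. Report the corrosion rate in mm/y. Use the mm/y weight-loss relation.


Apply the mm/y weight-loss relation: CR = 87600 * W / (D * A * T)
Numerator: 87600 * 1.064 = 93206.4
Denominator: 3.3 * 70.1 * 220 = 50892.6
CR = 93206.4 / 50892.6 = 1.831433 mm/y

1.831433 mm/y


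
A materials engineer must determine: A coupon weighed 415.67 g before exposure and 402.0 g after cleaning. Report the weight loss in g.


Weight loss = initial − final
WL = 415.67 − 402.0 = 13.67 g

13.67 g


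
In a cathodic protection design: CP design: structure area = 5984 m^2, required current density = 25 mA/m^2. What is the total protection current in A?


I = area * current density, then convert mA → A (÷1000)
I = 5984 * 25 / 1000 = 149.6 A

149.6 A


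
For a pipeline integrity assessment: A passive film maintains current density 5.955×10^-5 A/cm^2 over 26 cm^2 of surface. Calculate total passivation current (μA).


I = i_pass * A, then convert A → μA (×10^6)
I = 5.955×10^-5 * 26 * 10^6 = 1548.3 μA

1548.3 μA


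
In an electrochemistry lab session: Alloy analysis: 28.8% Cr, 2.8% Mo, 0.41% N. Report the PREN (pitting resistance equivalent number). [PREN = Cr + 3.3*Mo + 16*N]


Apply the PREN formula: PREN = Cr + 3.3*Mo + 16*N
PREN = 28.8 + 3.3*2.8 + 16*0.41
PREN = 28.8 + 9.24 + 6.56 = 44.6

44.6


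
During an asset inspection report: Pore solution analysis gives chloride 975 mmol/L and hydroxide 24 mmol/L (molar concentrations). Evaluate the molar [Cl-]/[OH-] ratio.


Threshold parameter = [Cl-] / [OH-] (molar basis; both in mmol/L, so units cancel)
Ratio = 975 / 24 = 40.63

40.63


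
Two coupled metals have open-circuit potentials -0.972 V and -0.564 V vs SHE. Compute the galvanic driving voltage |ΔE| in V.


Driving voltage is the absolute potential difference.
|ΔE| = |-0.972 − (-0.564)| = 0.408 V

0.408 V


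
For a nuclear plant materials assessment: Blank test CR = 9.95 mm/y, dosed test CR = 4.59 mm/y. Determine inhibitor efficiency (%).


Apply the inhibitor-efficiency definition: IE = (CR_blank − CR_inh)/CR_blank × 100
IE = (9.95 − 4.59) / 9.95 × 100
IE = 5.36 / 9.95 × 100 = 53.9 %

53.9 %


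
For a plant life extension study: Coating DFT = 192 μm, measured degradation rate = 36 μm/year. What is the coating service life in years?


Service life = thickness / degradation rate
Life = 192 / 36 = 5.3 years

5.3 years


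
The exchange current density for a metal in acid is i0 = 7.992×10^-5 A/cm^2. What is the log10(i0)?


i0 = 7.992×10^-5 A/cm^2
log10(i0) = -4.097

-4.097


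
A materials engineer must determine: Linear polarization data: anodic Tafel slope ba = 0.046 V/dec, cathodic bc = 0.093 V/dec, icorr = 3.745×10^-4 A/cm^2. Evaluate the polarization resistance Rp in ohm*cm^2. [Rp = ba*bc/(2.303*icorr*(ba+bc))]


Apply the Stern-Geary equation: Rp = ba*bc / (2.303*icorr*(ba+bc))
ba*bc = 0.046*0.093 = 0.004278
ba+bc = 0.139; 2.303*icorr*(ba+bc) = 2.303*3.745×10^-4*0.139 = 1.1988382×10^-4
Rp = 0.004278 / 1.1988382×10^-4 = 35.68 ohm*cm^2

35.68 ohm*cm^2


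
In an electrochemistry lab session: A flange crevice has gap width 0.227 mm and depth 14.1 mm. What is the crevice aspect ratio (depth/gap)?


Aspect ratio = depth / gap
Ratio = 14.1 / 0.227 = 62.1

62.1


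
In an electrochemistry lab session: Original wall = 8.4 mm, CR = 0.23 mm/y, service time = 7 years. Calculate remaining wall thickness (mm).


Remaining wall = original − CR × time
t = 8.4 − 0.23*7 = 8.4 − 1.61 = 6.79 mm

6.79 mm


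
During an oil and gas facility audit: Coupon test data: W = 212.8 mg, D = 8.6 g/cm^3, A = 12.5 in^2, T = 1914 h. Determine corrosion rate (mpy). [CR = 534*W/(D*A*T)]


Apply the mpy weight-loss relation: CR = 534 * W / (D * A * T)
Numerator: 534 * 212.8 = 113635.2
Denominator: 8.6 * 12.5 * 1914 = 205755.0
CR = 113635.2 / 205755.0 = 0.5523 mpy

0.5523 mpy


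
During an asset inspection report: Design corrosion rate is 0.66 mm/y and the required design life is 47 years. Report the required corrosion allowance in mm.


Corrosion allowance = CR × design life
CA = 0.66 * 47 = 31.02 mm

31.02 mm


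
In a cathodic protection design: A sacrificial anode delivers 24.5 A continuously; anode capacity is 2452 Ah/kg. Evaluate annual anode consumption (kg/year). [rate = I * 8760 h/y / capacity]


Annual consumption = current * hours per year / capacity
Rate = 24.5 * 8760 / 2452 = 87.5 kg/year

87.5 kg/year


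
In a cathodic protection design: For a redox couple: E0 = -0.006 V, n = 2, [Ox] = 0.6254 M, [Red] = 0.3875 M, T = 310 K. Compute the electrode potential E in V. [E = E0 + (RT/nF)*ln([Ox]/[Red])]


Apply the Nernst equation: E = E0 + (RT/nF)*ln([Ox]/[Red])
Step 1: RT/nF = 8.314*310/(2*96485) = 0.01335617 V
Step 2: [Ox]/[Red] = 0.6254/0.3875 = 1.613935
Step 3: ln(1.613935) = 0.478675
Step 4: correction = 0.01335617 * 0.478675 = 0.006 V
E = -0.006 + 0.006 = 0.0 V

0.0 V


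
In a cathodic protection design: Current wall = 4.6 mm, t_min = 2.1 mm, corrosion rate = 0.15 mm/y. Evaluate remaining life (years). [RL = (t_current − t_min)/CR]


Apply the remaining-life relation: RL = (t_current − t_min) / CR
RL = (4.6 − 2.1) / 0.15 = 2.5 / 0.15 = 16.7 years

16.7 years


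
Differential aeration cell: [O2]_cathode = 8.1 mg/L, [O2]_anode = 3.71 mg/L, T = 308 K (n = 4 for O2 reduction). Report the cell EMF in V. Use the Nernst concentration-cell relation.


Apply the Nernst concentration-cell relation: E = (RT/nF)*ln(C_cathode/C_anode)
RT/nF = 8.314*308/(4*96485) = 0.006635 V
ln(8.1/3.71) = 0.78083
E = 0.006635 * 0.78083 = 0.00518 V

0.00518 V


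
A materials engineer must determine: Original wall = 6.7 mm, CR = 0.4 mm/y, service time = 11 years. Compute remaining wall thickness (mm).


Remaining wall = original − CR × time
t = 6.7 − 0.4*11 = 6.7 − 4.4 = 2.3 mm

2.3 mm


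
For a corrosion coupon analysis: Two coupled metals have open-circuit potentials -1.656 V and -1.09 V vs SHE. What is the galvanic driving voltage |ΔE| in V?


Driving voltage is the absolute potential difference.
|ΔE| = |-1.656 − (-1.09)| = 0.566 V

0.566 V


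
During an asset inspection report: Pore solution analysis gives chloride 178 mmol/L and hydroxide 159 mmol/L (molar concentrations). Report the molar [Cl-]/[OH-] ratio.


Threshold parameter = [Cl-] / [OH-] (molar basis; both in mmol/L, so units cancel)
Ratio = 178 / 159 = 1.12

1.12


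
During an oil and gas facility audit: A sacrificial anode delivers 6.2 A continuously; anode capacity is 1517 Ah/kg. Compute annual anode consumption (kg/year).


Annual consumption = current * hours per year / capacity
Rate = 6.2 * 8760 / 1517 = 35.8 kg/year

35.8 kg/year


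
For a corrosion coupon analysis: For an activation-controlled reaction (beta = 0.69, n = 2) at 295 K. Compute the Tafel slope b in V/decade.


Apply the Tafel slope relation: b = 2.303*R*T/(beta*n*F)
Numerator: 2.303 * 8.314 * 295 = 5648.41
Denominator: 0.69 * 2 * 96485 = 133149.3
b = 5648.41 / 133149.3 = 0.0424 V/decade

0.0424 V/decade


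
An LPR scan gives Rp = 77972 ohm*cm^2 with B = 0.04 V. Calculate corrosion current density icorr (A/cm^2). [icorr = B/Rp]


Apply the Stern-Geary relation: icorr = B / Rp
icorr = 0.04 / 77972 = 5.13×10^-7 A/cm^2

5.13×10^-7 A/cm^2


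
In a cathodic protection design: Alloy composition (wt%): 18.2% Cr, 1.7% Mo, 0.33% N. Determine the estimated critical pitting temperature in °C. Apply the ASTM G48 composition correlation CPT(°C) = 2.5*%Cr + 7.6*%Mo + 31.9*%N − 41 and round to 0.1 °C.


Apply the ASTM G48 empirical CPT estimate: CPT(°C) = 2.5*%Cr + 7.6*%Mo + 31.9*%N − 41
2.5*18.2 = 45.5; 7.6*1.7 = 12.92; 31.9*0.33 = 10.527
CPT = 45.5 + 12.92 + 10.527 − 41 = 27.947 °C
Rounded to 0.1 °C: CPT ≈ 27.9 °C

27.9 °C


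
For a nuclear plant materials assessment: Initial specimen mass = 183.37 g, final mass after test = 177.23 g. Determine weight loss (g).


Weight loss = initial − final
WL = 183.37 − 177.23 = 6.14 g

6.14 g


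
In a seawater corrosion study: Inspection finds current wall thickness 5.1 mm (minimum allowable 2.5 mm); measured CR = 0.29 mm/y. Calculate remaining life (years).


Apply the remaining-life relation: RL = (t_current − t_min) / CR
RL = (5.1 − 2.5) / 0.29 = 2.6 / 0.29 = 9.0 years

9.0 years


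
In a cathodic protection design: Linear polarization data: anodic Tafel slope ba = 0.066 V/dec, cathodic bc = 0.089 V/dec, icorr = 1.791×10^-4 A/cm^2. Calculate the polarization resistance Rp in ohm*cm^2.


Apply the Stern-Geary equation: Rp = ba*bc / (2.303*icorr*(ba+bc))
ba*bc = 0.066*0.089 = 0.005874
ba+bc = 0.155; 2.303*icorr*(ba+bc) = 2.303*1.791×10^-4*0.155 = 6.3932431×10^-5
Rp = 0.005874 / 6.3932431×10^-5 = 91.9 ohm*cm^2

91.9 ohm*cm^2


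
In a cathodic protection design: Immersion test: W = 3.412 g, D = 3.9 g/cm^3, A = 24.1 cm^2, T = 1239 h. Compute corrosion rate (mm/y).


Apply the mm/y weight-loss relation: CR = 87600 * W / (D * A * T)
Numerator: 87600 * 3.412 = 298891.2
Denominator: 3.9 * 24.1 * 1239 = 116453.61
CR = 298891.2 / 116453.61 = 2.56661 mm/y

2.56661 mm/y


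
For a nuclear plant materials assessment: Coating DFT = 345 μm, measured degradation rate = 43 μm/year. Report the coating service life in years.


Service life = thickness / degradation rate
Life = 345 / 43 = 8.0 years

8.0 years


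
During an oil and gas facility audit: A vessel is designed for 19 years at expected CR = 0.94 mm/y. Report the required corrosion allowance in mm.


Corrosion allowance = CR × design life
CA = 0.94 * 19 = 17.86 mm

17.86 mm


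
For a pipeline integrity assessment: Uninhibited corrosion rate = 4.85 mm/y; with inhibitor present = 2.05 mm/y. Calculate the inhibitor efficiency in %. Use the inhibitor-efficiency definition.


Apply the inhibitor-efficiency definition: IE = (CR_blank − CR_inh)/CR_blank × 100
IE = (4.85 − 2.05) / 4.85 × 100
IE = 2.8 / 4.85 × 100 = 57.7 %

57.7 %


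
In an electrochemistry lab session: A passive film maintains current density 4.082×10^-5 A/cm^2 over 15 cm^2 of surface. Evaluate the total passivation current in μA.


I = i_pass * A, then convert A → μA (×10^6)
I = 4.082×10^-5 * 15 * 10^6 = 612.3 μA

612.3 μA


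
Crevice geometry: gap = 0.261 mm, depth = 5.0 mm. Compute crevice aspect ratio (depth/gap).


Aspect ratio = depth / gap
Ratio = 5.0 / 0.261 = 19.2

19.2


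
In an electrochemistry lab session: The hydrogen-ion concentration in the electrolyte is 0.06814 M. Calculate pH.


pH = −log10[H+]
pH = −log10(0.06814) = 1.17

1.17


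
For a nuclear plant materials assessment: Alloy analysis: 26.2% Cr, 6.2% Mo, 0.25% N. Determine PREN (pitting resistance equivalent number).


Apply the PREN formula: PREN = Cr + 3.3*Mo + 16*N
PREN = 26.2 + 3.3*6.2 + 16*0.25
PREN = 26.2 + 20.46 + 4.0 = 50.66

50.66


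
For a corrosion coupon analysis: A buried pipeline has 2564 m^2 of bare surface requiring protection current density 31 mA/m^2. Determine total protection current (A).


I = area * current density, then convert mA → A (÷1000)
I = 2564 * 31 / 1000 = 79.48 A

79.48 A


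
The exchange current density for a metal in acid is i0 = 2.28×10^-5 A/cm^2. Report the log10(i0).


i0 = 2.28×10^-5 A/cm^2
log10(i0) = -4.642

-4.642


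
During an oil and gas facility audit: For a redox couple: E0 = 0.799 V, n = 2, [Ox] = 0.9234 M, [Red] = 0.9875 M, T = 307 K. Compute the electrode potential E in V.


Apply the Nernst equation: E = E0 + (RT/nF)*ln([Ox]/[Red])
Step 1: RT/nF = 8.314*307/(2*96485) = 0.01322692 V
Step 2: [Ox]/[Red] = 0.9234/0.9875 = 0.935089
Step 3: ln(0.935089) = -0.067114
Step 4: correction = 0.01322692 * -0.067114 = -0.001 V
E = 0.799 + -0.001 = 0.798 V

0.798 V


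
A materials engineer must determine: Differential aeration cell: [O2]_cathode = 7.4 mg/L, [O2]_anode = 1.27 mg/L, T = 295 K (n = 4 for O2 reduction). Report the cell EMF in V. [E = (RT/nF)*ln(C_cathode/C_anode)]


Apply the Nernst concentration-cell relation: E = (RT/nF)*ln(C_cathode/C_anode)
RT/nF = 8.314*295/(4*96485) = 0.00635495 V
ln(7.4/1.27) = 1.76246
E = 0.00635495 * 1.76246 = 0.0112 V

0.0112 V


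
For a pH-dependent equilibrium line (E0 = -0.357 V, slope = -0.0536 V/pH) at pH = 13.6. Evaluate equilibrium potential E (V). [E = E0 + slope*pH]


Apply the Pourbaix line equation: E = E0 + slope*pH
E = -0.357 + (-0.0536)*13.6 = -0.357 + (-0.72896) = -1.08596 V
Rounded to 3 decimal places: E = -1.086 V

-1.086 V


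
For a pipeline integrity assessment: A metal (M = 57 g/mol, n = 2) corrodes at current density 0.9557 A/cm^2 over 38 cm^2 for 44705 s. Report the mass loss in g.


Apply Faraday's law: m = i*A*t*M / (n*F)
Total charge passed Q = i*A*t = 0.9557*38*44705 = 1623533.603 C
m = Q*M/(n*F) = 1623533.603*57/(2*96485) = 479.5637 g

479.5637 g


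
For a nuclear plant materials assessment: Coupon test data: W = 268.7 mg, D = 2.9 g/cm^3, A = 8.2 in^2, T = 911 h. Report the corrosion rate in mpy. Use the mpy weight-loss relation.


Apply the mpy weight-loss relation: CR = 534 * W / (D * A * T)
Numerator: 534 * 268.7 = 143485.8
Denominator: 2.9 * 8.2 * 911 = 21663.58
CR = 143485.8 / 21663.58 = 6.623 mpy

6.623 mpy


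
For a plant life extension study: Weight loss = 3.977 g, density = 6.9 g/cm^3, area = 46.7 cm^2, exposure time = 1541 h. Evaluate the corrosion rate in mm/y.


Apply the mm/y weight-loss relation: CR = 87600 * W / (D * A * T)
Numerator: 87600 * 3.977 = 348385.2
Denominator: 6.9 * 46.7 * 1541 = 496556.43
CR = 348385.2 / 496556.43 = 0.7016 mm/y

0.7016 mm/y


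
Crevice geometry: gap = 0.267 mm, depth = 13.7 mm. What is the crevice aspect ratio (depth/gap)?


Aspect ratio = depth / gap
Ratio = 13.7 / 0.267 = 51.3

51.3


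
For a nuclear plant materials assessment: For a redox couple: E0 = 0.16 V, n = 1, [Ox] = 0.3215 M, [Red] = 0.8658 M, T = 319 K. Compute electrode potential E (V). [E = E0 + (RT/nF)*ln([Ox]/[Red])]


Apply the Nernst equation: E = E0 + (RT/nF)*ln([Ox]/[Red])
Step 1: RT/nF = 8.314*319/(1*96485) = 0.02748786 V
Step 2: [Ox]/[Red] = 0.3215/0.8658 = 0.371333
Step 3: ln(0.371333) = -0.990656
Step 4: correction = 0.02748786 * -0.990656 = -0.0272 V
E = 0.16 + -0.0272 = 0.1328 V

0.1328 V


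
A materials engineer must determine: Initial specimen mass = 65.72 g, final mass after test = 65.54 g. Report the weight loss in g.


Weight loss = initial − final
WL = 65.72 − 65.54 = 0.18 g

0.18 g


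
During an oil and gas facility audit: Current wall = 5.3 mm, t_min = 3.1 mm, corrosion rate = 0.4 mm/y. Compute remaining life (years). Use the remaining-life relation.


Apply the remaining-life relation: RL = (t_current − t_min) / CR
RL = (5.3 − 3.1) / 0.4 = 2.2 / 0.4 = 5.5 years

5.5 years


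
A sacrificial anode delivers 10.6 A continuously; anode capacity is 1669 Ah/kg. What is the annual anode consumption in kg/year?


Annual consumption = current * hours per year / capacity
Rate = 10.6 * 8760 / 1669 = 55.6 kg/year

55.6 kg/year


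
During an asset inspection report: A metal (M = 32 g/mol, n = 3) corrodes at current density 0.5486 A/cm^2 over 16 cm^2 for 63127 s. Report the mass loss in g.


Apply Faraday's law: m = i*A*t*M / (n*F)
Total charge passed Q = i*A*t = 0.5486*16*63127 = 554103.5552 C
m = Q*M/(n*F) = 554103.5552*32/(3*96485) = 61.2576 g

61.2576 g


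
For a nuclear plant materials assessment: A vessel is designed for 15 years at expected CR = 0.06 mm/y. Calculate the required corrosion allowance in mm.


Corrosion allowance = CR × design life
CA = 0.06 * 15 = 0.9 mm

0.9 mm


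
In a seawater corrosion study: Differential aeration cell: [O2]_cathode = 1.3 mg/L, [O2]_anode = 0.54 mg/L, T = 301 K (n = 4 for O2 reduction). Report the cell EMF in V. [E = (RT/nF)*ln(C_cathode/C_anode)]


Apply the Nernst concentration-cell relation: E = (RT/nF)*ln(C_cathode/C_anode)
RT/nF = 8.314*301/(4*96485) = 0.0064842 V
ln(1.3/0.54) = 0.87855
E = 0.0064842 * 0.87855 = 0.0057 V

0.0057 V


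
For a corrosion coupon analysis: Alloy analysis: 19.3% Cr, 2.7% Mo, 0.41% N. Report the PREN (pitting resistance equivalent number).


Apply the PREN formula: PREN = Cr + 3.3*Mo + 16*N
PREN = 19.3 + 3.3*2.7 + 16*0.41
PREN = 19.3 + 8.91 + 6.56 = 34.77

34.77


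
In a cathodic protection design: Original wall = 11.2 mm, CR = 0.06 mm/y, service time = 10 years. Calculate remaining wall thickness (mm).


Remaining wall = original − CR × time
t = 11.2 − 0.06*10 = 11.2 − 0.6 = 10.6 mm

10.6 mm


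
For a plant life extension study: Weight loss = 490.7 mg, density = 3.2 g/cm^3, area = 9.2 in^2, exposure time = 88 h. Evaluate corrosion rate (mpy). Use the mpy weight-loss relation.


Apply the mpy weight-loss relation: CR = 534 * W / (D * A * T)
Numerator: 534 * 490.7 = 262033.8
Denominator: 3.2 * 9.2 * 88 = 2590.72
CR = 262033.8 / 2590.72 = 101.1432 mpy

101.1432 mpy


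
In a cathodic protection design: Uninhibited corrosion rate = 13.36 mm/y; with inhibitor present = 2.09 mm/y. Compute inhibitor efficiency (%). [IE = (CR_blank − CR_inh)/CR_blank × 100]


Apply the inhibitor-efficiency definition: IE = (CR_blank − CR_inh)/CR_blank × 100
IE = (13.36 − 2.09) / 13.36 × 100
IE = 11.27 / 13.36 × 100 = 84.4 %

84.4 %


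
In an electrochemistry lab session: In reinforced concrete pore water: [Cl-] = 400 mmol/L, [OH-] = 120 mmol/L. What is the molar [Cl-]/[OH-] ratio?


Threshold parameter = [Cl-] / [OH-] (molar basis; both in mmol/L, so units cancel)
Ratio = 400 / 120 = 3.33

3.33


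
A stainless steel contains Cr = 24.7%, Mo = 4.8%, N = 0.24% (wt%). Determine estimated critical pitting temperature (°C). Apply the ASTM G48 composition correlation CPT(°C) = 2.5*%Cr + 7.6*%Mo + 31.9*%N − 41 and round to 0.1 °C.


Apply the ASTM G48 empirical CPT estimate: CPT(°C) = 2.5*%Cr + 7.6*%Mo + 31.9*%N − 41
2.5*24.7 = 61.75; 7.6*4.8 = 36.48; 31.9*0.24 = 7.656
CPT = 61.75 + 36.48 + 7.656 − 41 = 64.886 °C
Rounded to 0.1 °C: CPT ≈ 64.9 °C

64.9 °C


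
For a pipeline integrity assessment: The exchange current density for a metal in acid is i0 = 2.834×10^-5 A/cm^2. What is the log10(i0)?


i0 = 2.834×10^-5 A/cm^2
log10(i0) = -4.548

-4.548


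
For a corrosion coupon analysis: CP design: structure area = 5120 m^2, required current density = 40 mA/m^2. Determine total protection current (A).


I = area * current density, then convert mA → A (÷1000)
I = 5120 * 40 / 1000 = 204.8 A

204.8 A


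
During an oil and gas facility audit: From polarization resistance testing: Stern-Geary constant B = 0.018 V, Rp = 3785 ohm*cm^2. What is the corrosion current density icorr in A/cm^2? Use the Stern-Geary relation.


Apply the Stern-Geary relation: icorr = B / Rp
icorr = 0.018 / 3785 = 4.756×10^-6 A/cm^2

4.756×10^-6 A/cm^2


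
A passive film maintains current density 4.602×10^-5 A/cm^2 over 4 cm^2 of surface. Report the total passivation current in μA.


I = i_pass * A, then convert A → μA (×10^6)
I = 4.602×10^-5 * 4 * 10^6 = 184.08 μA

184.08 μA


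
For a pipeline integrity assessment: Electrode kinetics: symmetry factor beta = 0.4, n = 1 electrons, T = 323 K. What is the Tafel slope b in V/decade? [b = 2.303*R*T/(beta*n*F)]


Apply the Tafel slope relation: b = 2.303*R*T/(beta*n*F)
Numerator: 2.303 * 8.314 * 323 = 6184.53
Denominator: 0.4 * 1 * 96485 = 38594.0
b = 6184.53 / 38594.0 = 0.16 V/decade

0.16 V/decade


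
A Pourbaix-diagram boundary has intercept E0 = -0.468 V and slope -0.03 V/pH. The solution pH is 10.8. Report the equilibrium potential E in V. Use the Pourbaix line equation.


Apply the Pourbaix line equation: E = E0 + slope*pH
E = -0.468 + (-0.03)*10.8 = -0.468 + (-0.324) = -0.792 V
Rounded to 4 decimal places: E = -0.7920 V

-0.7920 V
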